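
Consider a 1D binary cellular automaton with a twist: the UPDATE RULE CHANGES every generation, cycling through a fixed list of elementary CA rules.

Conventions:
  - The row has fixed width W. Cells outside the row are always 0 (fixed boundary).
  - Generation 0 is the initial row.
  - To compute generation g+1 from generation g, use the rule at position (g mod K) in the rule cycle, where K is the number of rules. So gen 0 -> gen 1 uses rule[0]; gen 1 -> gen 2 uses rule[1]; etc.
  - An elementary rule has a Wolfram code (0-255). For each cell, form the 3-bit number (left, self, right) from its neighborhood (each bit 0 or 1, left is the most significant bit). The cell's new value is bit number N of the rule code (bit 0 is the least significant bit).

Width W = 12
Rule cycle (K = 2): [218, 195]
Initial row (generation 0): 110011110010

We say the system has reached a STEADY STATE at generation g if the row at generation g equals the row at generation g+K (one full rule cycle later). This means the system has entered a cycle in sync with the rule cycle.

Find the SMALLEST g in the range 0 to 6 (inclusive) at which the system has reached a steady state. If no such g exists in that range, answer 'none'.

Gen 0: 110011110010
Gen 1 (rule 218): 111111111101
Gen 2 (rule 195): 011111111100
Gen 3 (rule 218): 111111111110
Gen 4 (rule 195): 011111111110
Gen 5 (rule 218): 111111111111
Gen 6 (rule 195): 011111111111
Gen 7 (rule 218): 111111111111
Gen 8 (rule 195): 011111111111

Answer: 5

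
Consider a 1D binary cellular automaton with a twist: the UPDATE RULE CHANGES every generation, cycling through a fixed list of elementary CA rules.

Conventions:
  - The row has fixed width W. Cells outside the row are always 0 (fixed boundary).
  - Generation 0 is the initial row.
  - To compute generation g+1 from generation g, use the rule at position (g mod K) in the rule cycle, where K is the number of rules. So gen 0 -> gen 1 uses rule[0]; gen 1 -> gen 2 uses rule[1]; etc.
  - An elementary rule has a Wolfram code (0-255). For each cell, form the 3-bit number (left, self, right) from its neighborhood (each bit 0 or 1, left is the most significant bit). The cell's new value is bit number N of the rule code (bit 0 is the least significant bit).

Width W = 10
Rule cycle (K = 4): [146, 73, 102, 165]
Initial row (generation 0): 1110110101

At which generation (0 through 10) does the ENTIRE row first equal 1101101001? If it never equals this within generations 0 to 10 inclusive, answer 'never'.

Answer: never

Derivation:
Gen 0: 1110110101
Gen 1 (rule 146): 0100000000
Gen 2 (rule 73): 0001111111
Gen 3 (rule 102): 0010000001
Gen 4 (rule 165): 1010111101
Gen 5 (rule 146): 0000011000
Gen 6 (rule 73): 1111011011
Gen 7 (rule 102): 0001101101
Gen 8 (rule 165): 1100010011
Gen 9 (rule 146): 0010101100
Gen 10 (rule 73): 1000001101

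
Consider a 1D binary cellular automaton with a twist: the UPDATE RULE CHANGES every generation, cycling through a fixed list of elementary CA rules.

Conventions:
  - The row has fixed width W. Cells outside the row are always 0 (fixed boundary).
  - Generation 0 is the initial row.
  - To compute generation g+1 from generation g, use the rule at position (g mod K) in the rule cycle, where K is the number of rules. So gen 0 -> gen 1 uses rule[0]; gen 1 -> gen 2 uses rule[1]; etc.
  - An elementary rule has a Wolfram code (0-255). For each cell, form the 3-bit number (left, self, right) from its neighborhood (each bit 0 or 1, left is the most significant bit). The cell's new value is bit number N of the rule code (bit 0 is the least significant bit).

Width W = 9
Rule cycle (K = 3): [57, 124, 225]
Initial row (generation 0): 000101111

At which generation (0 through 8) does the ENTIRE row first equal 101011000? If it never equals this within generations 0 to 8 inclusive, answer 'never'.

Gen 0: 000101111
Gen 1 (rule 57): 110011000
Gen 2 (rule 124): 111011100
Gen 3 (rule 225): 011101101
Gen 4 (rule 57): 010011010
Gen 5 (rule 124): 011011111
Gen 6 (rule 225): 001101111
Gen 7 (rule 57): 101011000
Gen 8 (rule 124): 111111100

Answer: 7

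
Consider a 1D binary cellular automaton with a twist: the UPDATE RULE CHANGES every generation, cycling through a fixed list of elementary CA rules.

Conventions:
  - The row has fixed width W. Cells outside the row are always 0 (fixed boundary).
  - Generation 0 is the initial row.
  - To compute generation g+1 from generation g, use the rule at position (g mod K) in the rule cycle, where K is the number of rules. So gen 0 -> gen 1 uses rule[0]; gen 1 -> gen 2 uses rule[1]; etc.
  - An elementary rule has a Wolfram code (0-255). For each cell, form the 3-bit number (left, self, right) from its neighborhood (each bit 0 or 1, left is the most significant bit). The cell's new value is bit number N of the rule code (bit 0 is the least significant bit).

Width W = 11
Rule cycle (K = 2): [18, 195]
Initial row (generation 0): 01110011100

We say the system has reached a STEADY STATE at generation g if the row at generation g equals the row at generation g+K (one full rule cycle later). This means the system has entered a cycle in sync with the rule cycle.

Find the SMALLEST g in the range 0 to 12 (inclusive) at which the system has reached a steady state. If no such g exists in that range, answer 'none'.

Answer: 7

Derivation:
Gen 0: 01110011100
Gen 1 (rule 18): 10001100010
Gen 2 (rule 195): 00110101100
Gen 3 (rule 18): 01000000010
Gen 4 (rule 195): 10011111100
Gen 5 (rule 18): 01100000010
Gen 6 (rule 195): 10101111100
Gen 7 (rule 18): 00000000010
Gen 8 (rule 195): 11111111100
Gen 9 (rule 18): 00000000010
Gen 10 (rule 195): 11111111100
Gen 11 (rule 18): 00000000010
Gen 12 (rule 195): 11111111100
Gen 13 (rule 18): 00000000010
Gen 14 (rule 195): 11111111100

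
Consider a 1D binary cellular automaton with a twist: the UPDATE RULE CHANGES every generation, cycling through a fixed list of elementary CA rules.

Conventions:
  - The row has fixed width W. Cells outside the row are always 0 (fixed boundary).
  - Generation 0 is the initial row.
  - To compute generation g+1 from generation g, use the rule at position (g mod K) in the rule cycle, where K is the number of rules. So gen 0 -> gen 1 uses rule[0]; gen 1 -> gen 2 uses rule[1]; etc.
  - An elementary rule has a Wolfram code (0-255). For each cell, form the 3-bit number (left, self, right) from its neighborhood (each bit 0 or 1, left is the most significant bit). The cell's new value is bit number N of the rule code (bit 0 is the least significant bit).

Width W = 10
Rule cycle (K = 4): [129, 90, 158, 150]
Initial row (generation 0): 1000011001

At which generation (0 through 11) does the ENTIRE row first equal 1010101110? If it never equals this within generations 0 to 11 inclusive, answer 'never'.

Answer: never

Derivation:
Gen 0: 1000011001
Gen 1 (rule 129): 0011000000
Gen 2 (rule 90): 0111100000
Gen 3 (rule 158): 1111010000
Gen 4 (rule 150): 0110011000
Gen 5 (rule 129): 0000000011
Gen 6 (rule 90): 0000000111
Gen 7 (rule 158): 0000001110
Gen 8 (rule 150): 0000010101
Gen 9 (rule 129): 1111000000
Gen 10 (rule 90): 1001100000
Gen 11 (rule 158): 1111010000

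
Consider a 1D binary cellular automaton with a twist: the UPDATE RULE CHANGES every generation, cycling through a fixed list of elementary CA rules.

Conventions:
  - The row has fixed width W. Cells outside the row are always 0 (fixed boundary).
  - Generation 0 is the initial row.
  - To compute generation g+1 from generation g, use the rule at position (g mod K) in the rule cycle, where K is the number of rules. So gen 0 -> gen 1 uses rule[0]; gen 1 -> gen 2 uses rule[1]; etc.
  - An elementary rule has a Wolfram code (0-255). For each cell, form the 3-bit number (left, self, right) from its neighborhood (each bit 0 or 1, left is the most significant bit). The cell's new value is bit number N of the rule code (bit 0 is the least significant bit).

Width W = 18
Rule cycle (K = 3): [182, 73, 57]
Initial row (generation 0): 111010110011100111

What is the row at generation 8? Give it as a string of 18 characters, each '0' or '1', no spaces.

Answer: 101010101000001000

Derivation:
Gen 0: 111010110011100111
Gen 1 (rule 182): 010111001101011010
Gen 2 (rule 73): 000101001100011000
Gen 3 (rule 57): 110010101011010111
Gen 4 (rule 182): 001111111100111010
Gen 5 (rule 73): 101000000100101000
Gen 6 (rule 57): 010111110010010111
Gen 7 (rule 182): 111011101111111010
Gen 8 (rule 73): 101010101000001000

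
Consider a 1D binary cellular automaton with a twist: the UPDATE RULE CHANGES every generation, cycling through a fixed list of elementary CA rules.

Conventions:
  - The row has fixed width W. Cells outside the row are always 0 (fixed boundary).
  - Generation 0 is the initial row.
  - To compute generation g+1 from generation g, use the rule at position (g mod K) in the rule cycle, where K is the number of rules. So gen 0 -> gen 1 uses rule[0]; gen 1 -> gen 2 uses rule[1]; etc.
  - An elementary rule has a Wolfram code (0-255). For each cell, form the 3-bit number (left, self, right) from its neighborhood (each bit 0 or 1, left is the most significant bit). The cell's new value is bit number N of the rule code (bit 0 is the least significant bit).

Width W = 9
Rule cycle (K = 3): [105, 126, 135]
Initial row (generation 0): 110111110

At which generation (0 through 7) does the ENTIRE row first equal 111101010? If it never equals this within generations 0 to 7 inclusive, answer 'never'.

Answer: never

Derivation:
Gen 0: 110111110
Gen 1 (rule 105): 111100010
Gen 2 (rule 126): 100110111
Gen 3 (rule 135): 101000010
Gen 4 (rule 105): 010011000
Gen 5 (rule 126): 111111100
Gen 6 (rule 135): 011111001
Gen 7 (rule 105): 010001000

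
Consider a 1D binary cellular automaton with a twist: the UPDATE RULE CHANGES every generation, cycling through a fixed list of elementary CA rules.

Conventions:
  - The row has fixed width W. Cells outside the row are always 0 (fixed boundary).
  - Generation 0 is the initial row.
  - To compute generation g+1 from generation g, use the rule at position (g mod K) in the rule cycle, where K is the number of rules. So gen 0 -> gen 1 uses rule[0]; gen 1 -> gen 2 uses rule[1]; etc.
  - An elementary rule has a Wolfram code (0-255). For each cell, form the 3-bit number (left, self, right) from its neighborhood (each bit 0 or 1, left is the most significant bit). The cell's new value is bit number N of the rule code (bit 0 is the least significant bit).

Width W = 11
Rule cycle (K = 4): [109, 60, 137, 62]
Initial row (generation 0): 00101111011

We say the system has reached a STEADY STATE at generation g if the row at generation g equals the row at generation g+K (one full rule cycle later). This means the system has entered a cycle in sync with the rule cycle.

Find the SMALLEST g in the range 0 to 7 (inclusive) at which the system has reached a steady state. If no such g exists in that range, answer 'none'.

Gen 0: 00101111011
Gen 1 (rule 109): 10111001111
Gen 2 (rule 60): 11100101000
Gen 3 (rule 137): 11000000011
Gen 4 (rule 62): 10100000110
Gen 5 (rule 109): 11101110110
Gen 6 (rule 60): 10011001101
Gen 7 (rule 137): 00010001000
Gen 8 (rule 62): 00111011100
Gen 9 (rule 109): 10101110101
Gen 10 (rule 60): 11111001111
Gen 11 (rule 137): 11110001110

Answer: none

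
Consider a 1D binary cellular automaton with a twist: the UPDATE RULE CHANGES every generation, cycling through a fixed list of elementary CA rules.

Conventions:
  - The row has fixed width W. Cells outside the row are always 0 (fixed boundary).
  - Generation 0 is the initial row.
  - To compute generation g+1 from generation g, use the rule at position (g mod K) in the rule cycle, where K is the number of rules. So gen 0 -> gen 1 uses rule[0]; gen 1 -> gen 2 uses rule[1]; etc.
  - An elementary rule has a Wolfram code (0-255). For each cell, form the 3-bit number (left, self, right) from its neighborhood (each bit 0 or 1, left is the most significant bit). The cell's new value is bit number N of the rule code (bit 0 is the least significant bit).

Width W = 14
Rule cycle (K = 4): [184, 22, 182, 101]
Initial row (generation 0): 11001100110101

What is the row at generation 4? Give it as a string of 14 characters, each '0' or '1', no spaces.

Gen 0: 11001100110101
Gen 1 (rule 184): 10101010101010
Gen 2 (rule 22): 10101010101011
Gen 3 (rule 182): 11111111111100
Gen 4 (rule 101): 00000000000101

Answer: 00000000000101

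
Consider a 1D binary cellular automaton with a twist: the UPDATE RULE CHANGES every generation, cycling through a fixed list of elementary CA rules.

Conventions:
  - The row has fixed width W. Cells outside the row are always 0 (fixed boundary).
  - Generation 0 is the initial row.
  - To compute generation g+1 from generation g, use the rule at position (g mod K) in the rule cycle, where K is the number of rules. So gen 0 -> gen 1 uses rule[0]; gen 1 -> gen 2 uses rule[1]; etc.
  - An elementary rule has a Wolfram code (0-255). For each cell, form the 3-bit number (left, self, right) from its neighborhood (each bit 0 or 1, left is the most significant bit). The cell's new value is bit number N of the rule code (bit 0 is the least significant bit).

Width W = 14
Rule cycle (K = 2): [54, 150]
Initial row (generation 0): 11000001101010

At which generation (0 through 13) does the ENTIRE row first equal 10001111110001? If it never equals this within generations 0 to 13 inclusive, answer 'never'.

Gen 0: 11000001101010
Gen 1 (rule 54): 00100010011111
Gen 2 (rule 150): 01110111101110
Gen 3 (rule 54): 10001000010001
Gen 4 (rule 150): 11011100111011
Gen 5 (rule 54): 00100011000100
Gen 6 (rule 150): 01110100101110
Gen 7 (rule 54): 10001111110001
Gen 8 (rule 150): 11010111101011
Gen 9 (rule 54): 00111000011100
Gen 10 (rule 150): 01010100101010
Gen 11 (rule 54): 11111111111111
Gen 12 (rule 150): 01111111111110
Gen 13 (rule 54): 10000000000001

Answer: 7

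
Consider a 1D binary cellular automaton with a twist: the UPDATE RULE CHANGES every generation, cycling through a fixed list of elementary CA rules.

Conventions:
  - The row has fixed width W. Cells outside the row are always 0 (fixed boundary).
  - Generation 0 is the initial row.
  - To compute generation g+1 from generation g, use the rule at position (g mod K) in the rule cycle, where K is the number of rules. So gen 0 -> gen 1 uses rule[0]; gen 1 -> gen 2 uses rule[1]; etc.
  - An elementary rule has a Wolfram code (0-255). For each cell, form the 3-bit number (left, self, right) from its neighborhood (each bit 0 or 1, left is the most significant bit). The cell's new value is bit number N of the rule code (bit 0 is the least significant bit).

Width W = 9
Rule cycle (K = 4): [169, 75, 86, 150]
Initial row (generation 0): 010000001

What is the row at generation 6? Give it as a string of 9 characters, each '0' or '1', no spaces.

Gen 0: 010000001
Gen 1 (rule 169): 000111100
Gen 2 (rule 75): 111100101
Gen 3 (rule 86): 000111101
Gen 4 (rule 150): 001011001
Gen 5 (rule 169): 100110000
Gen 6 (rule 75): 001110111

Answer: 001110111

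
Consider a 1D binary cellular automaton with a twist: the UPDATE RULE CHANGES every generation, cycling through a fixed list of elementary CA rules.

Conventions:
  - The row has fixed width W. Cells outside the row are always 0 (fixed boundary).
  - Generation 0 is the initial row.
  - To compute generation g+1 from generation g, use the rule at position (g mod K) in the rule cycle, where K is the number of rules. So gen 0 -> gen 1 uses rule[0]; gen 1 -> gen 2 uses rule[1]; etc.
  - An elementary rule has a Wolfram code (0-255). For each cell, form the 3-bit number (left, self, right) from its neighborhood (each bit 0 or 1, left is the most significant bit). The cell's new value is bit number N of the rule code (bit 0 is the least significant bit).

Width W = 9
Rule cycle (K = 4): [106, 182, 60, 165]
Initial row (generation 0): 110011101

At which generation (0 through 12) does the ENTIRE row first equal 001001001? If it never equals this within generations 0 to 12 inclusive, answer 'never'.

Answer: 2

Derivation:
Gen 0: 110011101
Gen 1 (rule 106): 110110110
Gen 2 (rule 182): 001001001
Gen 3 (rule 60): 001101101
Gen 4 (rule 165): 100010011
Gen 5 (rule 106): 000100111
Gen 6 (rule 182): 001111010
Gen 7 (rule 60): 001000111
Gen 8 (rule 165): 101010010
Gen 9 (rule 106): 010100100
Gen 10 (rule 182): 111111110
Gen 11 (rule 60): 100000001
Gen 12 (rule 165): 101111101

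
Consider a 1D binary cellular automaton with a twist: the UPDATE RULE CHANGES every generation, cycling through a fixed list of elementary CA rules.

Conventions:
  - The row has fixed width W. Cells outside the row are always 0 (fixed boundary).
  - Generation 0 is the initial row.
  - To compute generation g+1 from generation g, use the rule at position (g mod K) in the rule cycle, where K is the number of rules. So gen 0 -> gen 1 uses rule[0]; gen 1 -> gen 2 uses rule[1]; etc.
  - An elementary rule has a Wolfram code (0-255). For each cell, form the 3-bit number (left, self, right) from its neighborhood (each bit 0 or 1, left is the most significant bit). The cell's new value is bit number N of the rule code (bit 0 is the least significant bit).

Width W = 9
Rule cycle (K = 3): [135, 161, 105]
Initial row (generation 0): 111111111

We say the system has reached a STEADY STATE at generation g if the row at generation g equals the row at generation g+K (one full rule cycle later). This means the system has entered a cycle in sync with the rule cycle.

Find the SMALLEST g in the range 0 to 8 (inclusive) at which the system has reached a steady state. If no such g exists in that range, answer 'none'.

Gen 0: 111111111
Gen 1 (rule 135): 011111110
Gen 2 (rule 161): 001111100
Gen 3 (rule 105): 101000101
Gen 4 (rule 135): 101011101
Gen 5 (rule 161): 010101010
Gen 6 (rule 105): 001010100
Gen 7 (rule 135): 111010101
Gen 8 (rule 161): 010101010
Gen 9 (rule 105): 001010100
Gen 10 (rule 135): 111010101
Gen 11 (rule 161): 010101010

Answer: 5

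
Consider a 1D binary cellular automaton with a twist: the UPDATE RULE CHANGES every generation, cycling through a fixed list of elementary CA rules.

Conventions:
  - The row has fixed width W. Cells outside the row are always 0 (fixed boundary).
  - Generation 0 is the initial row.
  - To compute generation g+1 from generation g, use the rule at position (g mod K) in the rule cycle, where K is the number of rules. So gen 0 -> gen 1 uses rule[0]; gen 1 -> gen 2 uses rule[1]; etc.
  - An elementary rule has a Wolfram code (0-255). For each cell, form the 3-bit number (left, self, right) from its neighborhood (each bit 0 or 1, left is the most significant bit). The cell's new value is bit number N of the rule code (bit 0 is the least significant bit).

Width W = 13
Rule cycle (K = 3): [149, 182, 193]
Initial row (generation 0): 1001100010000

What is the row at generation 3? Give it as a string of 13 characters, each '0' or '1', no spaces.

Gen 0: 1001100010000
Gen 1 (rule 149): 1100011011111
Gen 2 (rule 182): 0010100101110
Gen 3 (rule 193): 1000000000110

Answer: 1000000000110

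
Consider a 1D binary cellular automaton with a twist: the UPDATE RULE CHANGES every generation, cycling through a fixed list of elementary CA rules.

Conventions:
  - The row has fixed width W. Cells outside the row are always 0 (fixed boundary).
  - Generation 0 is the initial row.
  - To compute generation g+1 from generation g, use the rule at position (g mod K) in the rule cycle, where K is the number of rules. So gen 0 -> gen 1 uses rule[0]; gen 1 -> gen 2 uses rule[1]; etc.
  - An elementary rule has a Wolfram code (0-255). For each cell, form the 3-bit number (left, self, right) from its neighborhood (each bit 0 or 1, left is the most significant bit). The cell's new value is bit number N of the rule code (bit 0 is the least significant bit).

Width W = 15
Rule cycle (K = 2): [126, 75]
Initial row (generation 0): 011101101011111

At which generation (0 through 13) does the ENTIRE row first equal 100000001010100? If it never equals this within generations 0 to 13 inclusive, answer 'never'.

Gen 0: 011101101011111
Gen 1 (rule 126): 110111111110001
Gen 2 (rule 75): 110100000010110
Gen 3 (rule 126): 111110000111111
Gen 4 (rule 75): 100010111100001
Gen 5 (rule 126): 110111100110011
Gen 6 (rule 75): 110100101110111
Gen 7 (rule 126): 111111111011101
Gen 8 (rule 75): 100000001010100
Gen 9 (rule 126): 110000011111110
Gen 10 (rule 75): 110111110000010
Gen 11 (rule 126): 111100011000111
Gen 12 (rule 75): 100101111011101
Gen 13 (rule 126): 111111001110111

Answer: 8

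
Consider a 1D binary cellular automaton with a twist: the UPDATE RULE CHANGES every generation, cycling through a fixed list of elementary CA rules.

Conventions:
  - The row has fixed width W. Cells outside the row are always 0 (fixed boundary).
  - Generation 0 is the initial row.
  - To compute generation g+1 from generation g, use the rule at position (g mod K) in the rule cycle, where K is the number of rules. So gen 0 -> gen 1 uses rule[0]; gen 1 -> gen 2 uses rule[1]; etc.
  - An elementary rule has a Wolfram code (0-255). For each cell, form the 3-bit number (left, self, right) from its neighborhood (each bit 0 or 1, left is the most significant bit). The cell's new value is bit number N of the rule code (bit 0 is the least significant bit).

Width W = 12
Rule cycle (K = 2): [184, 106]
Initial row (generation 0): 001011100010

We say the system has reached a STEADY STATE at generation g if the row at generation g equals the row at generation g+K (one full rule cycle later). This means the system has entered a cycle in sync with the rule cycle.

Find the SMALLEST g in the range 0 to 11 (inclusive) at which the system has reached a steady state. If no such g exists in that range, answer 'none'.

Gen 0: 001011100010
Gen 1 (rule 184): 000111010001
Gen 2 (rule 106): 001101100010
Gen 3 (rule 184): 001011010001
Gen 4 (rule 106): 010111100010
Gen 5 (rule 184): 001111010001
Gen 6 (rule 106): 011001100010
Gen 7 (rule 184): 010101010001
Gen 8 (rule 106): 101010100010
Gen 9 (rule 184): 010101010001
Gen 10 (rule 106): 101010100010
Gen 11 (rule 184): 010101010001
Gen 12 (rule 106): 101010100010
Gen 13 (rule 184): 010101010001

Answer: 7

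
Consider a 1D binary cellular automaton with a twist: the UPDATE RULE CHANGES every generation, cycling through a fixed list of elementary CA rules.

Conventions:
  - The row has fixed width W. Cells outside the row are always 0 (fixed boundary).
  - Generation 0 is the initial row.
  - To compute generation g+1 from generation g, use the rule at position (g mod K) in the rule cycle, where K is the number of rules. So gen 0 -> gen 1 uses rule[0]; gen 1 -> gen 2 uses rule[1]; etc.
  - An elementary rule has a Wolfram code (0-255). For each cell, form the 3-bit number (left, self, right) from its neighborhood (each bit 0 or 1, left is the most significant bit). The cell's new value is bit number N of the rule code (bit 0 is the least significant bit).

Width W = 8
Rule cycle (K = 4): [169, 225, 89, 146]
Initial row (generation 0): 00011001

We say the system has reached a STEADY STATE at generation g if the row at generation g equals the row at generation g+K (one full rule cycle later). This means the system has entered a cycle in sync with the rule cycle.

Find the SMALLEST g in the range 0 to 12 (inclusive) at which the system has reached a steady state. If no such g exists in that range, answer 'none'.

Answer: 5

Derivation:
Gen 0: 00011001
Gen 1 (rule 169): 11010000
Gen 2 (rule 225): 01100111
Gen 3 (rule 89): 01110101
Gen 4 (rule 146): 10100000
Gen 5 (rule 169): 01001111
Gen 6 (rule 225): 00000111
Gen 7 (rule 89): 11110101
Gen 8 (rule 146): 01100000
Gen 9 (rule 169): 01001111
Gen 10 (rule 225): 00000111
Gen 11 (rule 89): 11110101
Gen 12 (rule 146): 01100000
Gen 13 (rule 169): 01001111
Gen 14 (rule 225): 00000111
Gen 15 (rule 89): 11110101
Gen 16 (rule 146): 01100000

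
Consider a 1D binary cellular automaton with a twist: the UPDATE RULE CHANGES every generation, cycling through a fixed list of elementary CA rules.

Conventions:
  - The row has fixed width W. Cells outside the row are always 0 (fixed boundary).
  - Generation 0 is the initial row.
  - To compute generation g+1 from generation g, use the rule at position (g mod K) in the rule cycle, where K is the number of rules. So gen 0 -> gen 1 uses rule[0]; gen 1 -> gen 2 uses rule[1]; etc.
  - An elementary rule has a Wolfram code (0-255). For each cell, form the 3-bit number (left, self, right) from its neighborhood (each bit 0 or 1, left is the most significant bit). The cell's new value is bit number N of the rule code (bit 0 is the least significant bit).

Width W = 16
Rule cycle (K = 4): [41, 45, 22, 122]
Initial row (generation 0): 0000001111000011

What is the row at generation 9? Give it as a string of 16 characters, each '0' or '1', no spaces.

Gen 0: 0000001111000011
Gen 1 (rule 41): 1111101000011010
Gen 2 (rule 45): 1000011011010110
Gen 3 (rule 22): 1100100000010001
Gen 4 (rule 122): 1111010000101010
Gen 5 (rule 41): 1000100110010100
Gen 6 (rule 45): 1010100100011101
Gen 7 (rule 22): 1010111110100001
Gen 8 (rule 122): 0101100011010010
Gen 9 (rule 41): 0011001010100000

Answer: 0011001010100000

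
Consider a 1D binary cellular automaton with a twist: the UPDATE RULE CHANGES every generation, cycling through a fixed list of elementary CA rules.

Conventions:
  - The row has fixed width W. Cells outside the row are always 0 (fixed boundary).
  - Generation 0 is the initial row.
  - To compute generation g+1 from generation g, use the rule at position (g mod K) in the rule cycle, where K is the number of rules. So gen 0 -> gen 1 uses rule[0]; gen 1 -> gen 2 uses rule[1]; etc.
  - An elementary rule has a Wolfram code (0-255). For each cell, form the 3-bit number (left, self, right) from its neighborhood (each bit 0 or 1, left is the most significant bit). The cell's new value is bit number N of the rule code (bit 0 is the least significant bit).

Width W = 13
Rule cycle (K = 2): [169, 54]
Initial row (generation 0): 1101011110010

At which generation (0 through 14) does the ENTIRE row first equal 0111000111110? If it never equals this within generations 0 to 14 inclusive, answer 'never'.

Answer: never

Derivation:
Gen 0: 1101011110010
Gen 1 (rule 169): 1010111100000
Gen 2 (rule 54): 1111000010000
Gen 3 (rule 169): 1110011000111
Gen 4 (rule 54): 0001100101000
Gen 5 (rule 169): 1101000010011
Gen 6 (rule 54): 0011100111100
Gen 7 (rule 169): 1011000111001
Gen 8 (rule 54): 1100101000111
Gen 9 (rule 169): 1000010010110
Gen 10 (rule 54): 1100111111001
Gen 11 (rule 169): 1000111110000
Gen 12 (rule 54): 1101000001000
Gen 13 (rule 169): 1010011100011
Gen 14 (rule 54): 1111100010100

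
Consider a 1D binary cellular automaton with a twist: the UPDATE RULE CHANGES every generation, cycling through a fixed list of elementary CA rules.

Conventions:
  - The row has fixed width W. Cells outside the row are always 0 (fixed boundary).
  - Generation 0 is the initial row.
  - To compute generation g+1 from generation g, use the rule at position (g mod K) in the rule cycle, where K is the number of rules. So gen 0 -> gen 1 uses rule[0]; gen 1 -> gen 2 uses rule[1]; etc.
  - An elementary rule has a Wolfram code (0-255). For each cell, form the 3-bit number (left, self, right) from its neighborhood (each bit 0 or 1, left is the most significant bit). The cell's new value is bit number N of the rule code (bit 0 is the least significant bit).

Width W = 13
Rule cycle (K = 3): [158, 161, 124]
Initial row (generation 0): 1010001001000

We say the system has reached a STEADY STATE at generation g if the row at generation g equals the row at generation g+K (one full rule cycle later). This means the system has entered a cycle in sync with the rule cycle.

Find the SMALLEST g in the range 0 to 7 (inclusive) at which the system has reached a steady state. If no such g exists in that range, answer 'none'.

Answer: none

Derivation:
Gen 0: 1010001001000
Gen 1 (rule 158): 1011011111100
Gen 2 (rule 161): 0100101111001
Gen 3 (rule 124): 0110111001101
Gen 4 (rule 158): 1100110111001
Gen 5 (rule 161): 0000001010000
Gen 6 (rule 124): 0000001111000
Gen 7 (rule 158): 0000011110100
Gen 8 (rule 161): 1111001101001
Gen 9 (rule 124): 1001101111101
Gen 10 (rule 158): 1111001111001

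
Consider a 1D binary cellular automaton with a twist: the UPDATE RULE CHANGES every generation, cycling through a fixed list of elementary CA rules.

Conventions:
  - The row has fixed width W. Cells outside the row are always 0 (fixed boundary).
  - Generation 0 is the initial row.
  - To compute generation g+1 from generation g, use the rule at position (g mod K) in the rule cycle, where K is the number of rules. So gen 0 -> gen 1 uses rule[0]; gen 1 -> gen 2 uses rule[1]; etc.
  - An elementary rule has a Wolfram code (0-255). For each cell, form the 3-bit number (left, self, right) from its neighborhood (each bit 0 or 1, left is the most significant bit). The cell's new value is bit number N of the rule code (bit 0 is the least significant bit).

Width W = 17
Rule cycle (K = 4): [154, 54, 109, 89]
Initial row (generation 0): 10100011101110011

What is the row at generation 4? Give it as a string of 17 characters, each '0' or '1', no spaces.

Answer: 00000000111000000

Derivation:
Gen 0: 10100011101110011
Gen 1 (rule 154): 00010111001101110
Gen 2 (rule 54): 00111000110010001
Gen 3 (rule 109): 10101010110010101
Gen 4 (rule 89): 00000000111000000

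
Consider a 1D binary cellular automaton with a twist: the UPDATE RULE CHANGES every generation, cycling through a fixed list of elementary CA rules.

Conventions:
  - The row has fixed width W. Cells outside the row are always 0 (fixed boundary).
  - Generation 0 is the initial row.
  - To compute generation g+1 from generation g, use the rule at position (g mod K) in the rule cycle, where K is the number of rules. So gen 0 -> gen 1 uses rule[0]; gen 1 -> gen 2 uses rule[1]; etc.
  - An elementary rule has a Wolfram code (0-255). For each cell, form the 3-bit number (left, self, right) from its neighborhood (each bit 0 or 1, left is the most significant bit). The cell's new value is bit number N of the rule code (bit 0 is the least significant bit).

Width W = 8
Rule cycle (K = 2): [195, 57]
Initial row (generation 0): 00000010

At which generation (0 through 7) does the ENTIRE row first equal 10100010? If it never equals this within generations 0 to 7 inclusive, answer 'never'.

Gen 0: 00000010
Gen 1 (rule 195): 11111100
Gen 2 (rule 57): 10000011
Gen 3 (rule 195): 00111101
Gen 4 (rule 57): 10100010
Gen 5 (rule 195): 00001100
Gen 6 (rule 57): 11101011
Gen 7 (rule 195): 01100001

Answer: 4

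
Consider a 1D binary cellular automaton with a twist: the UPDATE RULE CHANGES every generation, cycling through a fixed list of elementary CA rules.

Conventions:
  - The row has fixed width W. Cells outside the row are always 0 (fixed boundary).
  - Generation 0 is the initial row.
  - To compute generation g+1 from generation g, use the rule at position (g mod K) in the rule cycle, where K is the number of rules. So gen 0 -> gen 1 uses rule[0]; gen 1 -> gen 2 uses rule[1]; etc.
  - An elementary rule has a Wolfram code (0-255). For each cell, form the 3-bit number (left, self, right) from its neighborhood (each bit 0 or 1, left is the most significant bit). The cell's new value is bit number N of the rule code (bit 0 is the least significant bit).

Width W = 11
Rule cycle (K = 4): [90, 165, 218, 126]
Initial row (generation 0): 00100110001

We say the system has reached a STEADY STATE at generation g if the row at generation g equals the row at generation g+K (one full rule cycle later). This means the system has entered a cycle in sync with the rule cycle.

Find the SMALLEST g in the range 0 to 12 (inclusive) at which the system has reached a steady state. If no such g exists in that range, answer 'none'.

Answer: 10

Derivation:
Gen 0: 00100110001
Gen 1 (rule 90): 01011111010
Gen 2 (rule 165): 01101110110
Gen 3 (rule 218): 11101110111
Gen 4 (rule 126): 10111011101
Gen 5 (rule 90): 00101010100
Gen 6 (rule 165): 10111111101
Gen 7 (rule 218): 00111111100
Gen 8 (rule 126): 01100000110
Gen 9 (rule 90): 11110001111
Gen 10 (rule 165): 01100100110
Gen 11 (rule 218): 11111011111
Gen 12 (rule 126): 10001110001
Gen 13 (rule 90): 01011011010
Gen 14 (rule 165): 01100100110
Gen 15 (rule 218): 11111011111
Gen 16 (rule 126): 10001110001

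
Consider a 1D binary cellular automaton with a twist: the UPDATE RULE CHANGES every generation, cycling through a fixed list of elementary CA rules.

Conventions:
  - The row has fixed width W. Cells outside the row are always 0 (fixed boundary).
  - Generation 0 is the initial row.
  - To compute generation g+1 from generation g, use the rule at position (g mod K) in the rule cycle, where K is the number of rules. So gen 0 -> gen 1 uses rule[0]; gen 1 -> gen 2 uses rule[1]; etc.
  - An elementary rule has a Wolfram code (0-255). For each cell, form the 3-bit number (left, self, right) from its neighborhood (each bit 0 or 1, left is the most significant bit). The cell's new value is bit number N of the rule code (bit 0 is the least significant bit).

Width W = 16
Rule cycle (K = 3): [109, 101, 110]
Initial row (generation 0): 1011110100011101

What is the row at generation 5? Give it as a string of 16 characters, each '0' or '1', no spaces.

Answer: 0011110110110001

Derivation:
Gen 0: 1011110100011101
Gen 1 (rule 109): 1110011101010111
Gen 2 (rule 101): 0010000111111001
Gen 3 (rule 110): 0110001100001011
Gen 4 (rule 109): 0110101101101111
Gen 5 (rule 101): 0011110110110001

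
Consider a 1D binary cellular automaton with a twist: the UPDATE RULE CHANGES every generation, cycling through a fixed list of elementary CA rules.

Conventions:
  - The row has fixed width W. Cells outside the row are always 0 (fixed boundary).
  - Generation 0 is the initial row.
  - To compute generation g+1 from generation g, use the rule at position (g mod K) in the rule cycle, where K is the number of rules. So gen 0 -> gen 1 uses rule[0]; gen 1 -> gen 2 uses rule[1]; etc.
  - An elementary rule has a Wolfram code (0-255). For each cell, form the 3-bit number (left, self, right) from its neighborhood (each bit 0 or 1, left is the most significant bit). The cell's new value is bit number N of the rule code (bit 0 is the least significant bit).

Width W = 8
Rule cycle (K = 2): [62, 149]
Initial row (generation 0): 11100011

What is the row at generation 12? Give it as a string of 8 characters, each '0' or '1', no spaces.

Gen 0: 11100011
Gen 1 (rule 62): 10010110
Gen 2 (rule 149): 11010001
Gen 3 (rule 62): 10111011
Gen 4 (rule 149): 10010000
Gen 5 (rule 62): 11111000
Gen 6 (rule 149): 01110111
Gen 7 (rule 62): 11001100
Gen 8 (rule 149): 00100011
Gen 9 (rule 62): 01110110
Gen 10 (rule 149): 00100001
Gen 11 (rule 62): 01110011
Gen 12 (rule 149): 00101000

Answer: 00101000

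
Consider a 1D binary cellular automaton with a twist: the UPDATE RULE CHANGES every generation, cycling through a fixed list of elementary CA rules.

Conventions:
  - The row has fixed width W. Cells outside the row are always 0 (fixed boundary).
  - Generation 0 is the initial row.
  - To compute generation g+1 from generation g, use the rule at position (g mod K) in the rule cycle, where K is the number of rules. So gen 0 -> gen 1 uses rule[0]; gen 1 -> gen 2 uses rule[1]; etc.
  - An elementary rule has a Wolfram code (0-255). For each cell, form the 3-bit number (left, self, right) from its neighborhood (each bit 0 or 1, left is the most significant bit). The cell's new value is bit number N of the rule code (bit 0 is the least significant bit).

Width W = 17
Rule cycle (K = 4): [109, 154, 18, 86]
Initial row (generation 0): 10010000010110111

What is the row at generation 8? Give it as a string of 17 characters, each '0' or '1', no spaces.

Answer: 11110110111000111

Derivation:
Gen 0: 10010000010110111
Gen 1 (rule 109): 10010111011111101
Gen 2 (rule 154): 01100110011111000
Gen 3 (rule 18): 10011001100000100
Gen 4 (rule 86): 11101110110001110
Gen 5 (rule 109): 10111011110101010
Gen 6 (rule 154): 00110011100000001
Gen 7 (rule 18): 01001100010000010
Gen 8 (rule 86): 11110110111000111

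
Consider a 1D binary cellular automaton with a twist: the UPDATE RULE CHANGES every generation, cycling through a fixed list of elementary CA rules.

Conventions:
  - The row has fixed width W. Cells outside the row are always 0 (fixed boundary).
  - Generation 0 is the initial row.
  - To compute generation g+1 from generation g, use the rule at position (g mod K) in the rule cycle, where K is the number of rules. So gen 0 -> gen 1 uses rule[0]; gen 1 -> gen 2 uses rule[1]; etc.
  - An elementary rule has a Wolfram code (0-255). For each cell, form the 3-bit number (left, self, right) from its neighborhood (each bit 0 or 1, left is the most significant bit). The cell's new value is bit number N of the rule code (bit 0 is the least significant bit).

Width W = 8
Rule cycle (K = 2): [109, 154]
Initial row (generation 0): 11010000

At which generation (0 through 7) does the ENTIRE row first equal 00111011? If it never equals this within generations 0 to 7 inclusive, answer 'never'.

Answer: never

Derivation:
Gen 0: 11010000
Gen 1 (rule 109): 11110111
Gen 2 (rule 154): 11100110
Gen 3 (rule 109): 10100110
Gen 4 (rule 154): 00011101
Gen 5 (rule 109): 11010111
Gen 6 (rule 154): 10000110
Gen 7 (rule 109): 10110110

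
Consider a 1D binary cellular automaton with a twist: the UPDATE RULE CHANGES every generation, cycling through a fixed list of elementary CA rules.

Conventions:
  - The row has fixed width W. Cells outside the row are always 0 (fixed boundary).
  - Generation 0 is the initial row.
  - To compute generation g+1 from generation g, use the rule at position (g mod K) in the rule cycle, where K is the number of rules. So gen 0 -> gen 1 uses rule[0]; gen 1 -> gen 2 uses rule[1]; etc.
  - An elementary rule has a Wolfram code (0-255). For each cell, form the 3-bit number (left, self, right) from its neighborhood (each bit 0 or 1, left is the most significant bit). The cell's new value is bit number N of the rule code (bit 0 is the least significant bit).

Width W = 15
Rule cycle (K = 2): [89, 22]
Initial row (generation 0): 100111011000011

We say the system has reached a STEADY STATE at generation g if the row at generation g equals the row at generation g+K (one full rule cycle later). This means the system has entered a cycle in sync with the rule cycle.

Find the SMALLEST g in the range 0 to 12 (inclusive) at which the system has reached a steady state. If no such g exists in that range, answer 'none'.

Gen 0: 100111011000011
Gen 1 (rule 89): 010101011111011
Gen 2 (rule 22): 110101000000000
Gen 3 (rule 89): 110000111111111
Gen 4 (rule 22): 001001000000000
Gen 5 (rule 89): 100100111111111
Gen 6 (rule 22): 111111000000000
Gen 7 (rule 89): 100001111111111
Gen 8 (rule 22): 110010000000000
Gen 9 (rule 89): 111001111111111
Gen 10 (rule 22): 000110000000000
Gen 11 (rule 89): 110111111111111
Gen 12 (rule 22): 000000000000000
Gen 13 (rule 89): 111111111111111
Gen 14 (rule 22): 000000000000000

Answer: 12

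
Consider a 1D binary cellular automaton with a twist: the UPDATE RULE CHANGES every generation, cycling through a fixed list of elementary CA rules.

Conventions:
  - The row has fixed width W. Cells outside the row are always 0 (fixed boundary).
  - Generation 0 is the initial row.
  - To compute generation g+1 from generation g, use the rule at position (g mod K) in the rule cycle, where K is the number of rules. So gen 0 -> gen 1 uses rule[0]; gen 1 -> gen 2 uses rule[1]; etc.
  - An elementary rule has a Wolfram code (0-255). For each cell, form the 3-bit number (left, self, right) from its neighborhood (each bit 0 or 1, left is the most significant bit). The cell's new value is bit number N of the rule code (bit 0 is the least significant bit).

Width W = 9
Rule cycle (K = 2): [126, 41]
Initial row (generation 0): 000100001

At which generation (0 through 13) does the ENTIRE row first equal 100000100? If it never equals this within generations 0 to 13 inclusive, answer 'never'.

Answer: 4

Derivation:
Gen 0: 000100001
Gen 1 (rule 126): 001110011
Gen 2 (rule 41): 101000010
Gen 3 (rule 126): 111100111
Gen 4 (rule 41): 100000100
Gen 5 (rule 126): 110001110
Gen 6 (rule 41): 100101000
Gen 7 (rule 126): 111111100
Gen 8 (rule 41): 100000001
Gen 9 (rule 126): 110000011
Gen 10 (rule 41): 100111010
Gen 11 (rule 126): 111101111
Gen 12 (rule 41): 100011000
Gen 13 (rule 126): 110111100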